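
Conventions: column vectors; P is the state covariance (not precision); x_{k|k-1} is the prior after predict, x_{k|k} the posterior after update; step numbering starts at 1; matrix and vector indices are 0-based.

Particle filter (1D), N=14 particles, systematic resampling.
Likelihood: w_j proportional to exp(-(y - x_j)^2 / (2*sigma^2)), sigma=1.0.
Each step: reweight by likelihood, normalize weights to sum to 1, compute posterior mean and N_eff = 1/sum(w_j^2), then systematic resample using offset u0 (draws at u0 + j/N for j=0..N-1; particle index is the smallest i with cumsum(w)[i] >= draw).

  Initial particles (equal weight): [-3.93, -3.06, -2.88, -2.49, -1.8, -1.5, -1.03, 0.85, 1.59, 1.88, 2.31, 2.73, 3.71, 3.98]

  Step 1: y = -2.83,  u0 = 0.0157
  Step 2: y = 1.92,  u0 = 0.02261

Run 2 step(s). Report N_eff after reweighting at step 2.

N_eff = 2.7630

step 1: w=[0.1171, 0.2089, 0.2142, 0.2024, 0.1262, 0.0886, 0.0424, 0.0002, 0.0000, 0.0000, 0.0000, 0.0000, 0.0000, 0.0000]  mean=-2.6236  Neff=5.8911  idx=[0, 0, 1, 1, 1, 2, 2, 2, 3, 3, 3, 4, 5, 5]
step 2: w=[0.0000, 0.0000, 0.0006, 0.0006, 0.0006, 0.0014, 0.0014, 0.0014, 0.0086, 0.0086, 0.0086, 0.1416, 0.4133, 0.4133]  mean=-1.5766  Neff=2.7630  idx=[9, 11, 11, 12, 12, 12, 12, 12, 13, 13, 13, 13, 13, 13]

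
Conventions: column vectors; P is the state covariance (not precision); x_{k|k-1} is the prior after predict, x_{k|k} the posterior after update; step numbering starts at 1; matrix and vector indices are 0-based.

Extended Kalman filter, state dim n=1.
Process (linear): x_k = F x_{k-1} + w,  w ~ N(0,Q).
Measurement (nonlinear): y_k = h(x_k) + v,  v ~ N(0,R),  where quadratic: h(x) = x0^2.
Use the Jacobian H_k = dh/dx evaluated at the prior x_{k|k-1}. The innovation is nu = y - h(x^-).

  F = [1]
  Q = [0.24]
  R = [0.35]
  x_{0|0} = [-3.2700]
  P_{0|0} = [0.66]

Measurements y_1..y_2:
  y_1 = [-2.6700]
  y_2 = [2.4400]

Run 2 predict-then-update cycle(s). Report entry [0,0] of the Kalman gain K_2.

step 1: x^-=[-3.2700]  P^-=[0.9000]  H_jac=[-6.5400]  S=[38.8444]  K=[-0.1515]  nu=[-13.3629]  x^+=[-1.2452]  P^+=[0.0081]
step 2: x^-=[-1.2452]  P^-=[0.2481]  H_jac=[-2.4903]  S=[1.8887]  K=[-0.3271]  nu=[0.8896]  x^+=[-1.5362]  P^+=[0.0460]

K[0,0] = -0.3271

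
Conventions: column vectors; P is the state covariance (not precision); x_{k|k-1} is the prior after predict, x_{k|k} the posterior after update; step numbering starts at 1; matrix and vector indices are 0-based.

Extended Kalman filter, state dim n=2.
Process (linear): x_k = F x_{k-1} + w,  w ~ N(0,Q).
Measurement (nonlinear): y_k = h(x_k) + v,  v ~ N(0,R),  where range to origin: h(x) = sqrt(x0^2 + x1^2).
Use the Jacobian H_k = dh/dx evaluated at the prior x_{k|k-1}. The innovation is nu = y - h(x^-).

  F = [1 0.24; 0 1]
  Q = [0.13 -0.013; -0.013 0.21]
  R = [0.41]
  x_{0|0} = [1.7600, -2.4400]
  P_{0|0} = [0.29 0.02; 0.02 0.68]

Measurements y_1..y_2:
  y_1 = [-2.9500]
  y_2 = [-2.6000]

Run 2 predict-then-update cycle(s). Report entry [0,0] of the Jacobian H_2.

H_jac[0,0] = 0.6766

step 1: x^-=[1.1744, -2.4400]  P^-=[0.4688 0.1702; 0.1702 0.8900]  H_jac=[0.4337 -0.9011]  S=[1.0877]  K=[0.0459; -0.6694]  nu=[-5.6579]  x^+=[0.9146, 1.3474]  P^+=[0.4665 0.2036; 0.2036 0.4026]
step 2: x^-=[1.2380, 1.3474]  P^-=[0.7174 0.2873; 0.2873 0.6126]  H_jac=[0.6766 0.7364]  S=[1.3568]  K=[0.5136; 0.4757]  nu=[-4.4298]  x^+=[-1.0373, -0.7599]  P^+=[0.3594 -0.0443; -0.0443 0.3056]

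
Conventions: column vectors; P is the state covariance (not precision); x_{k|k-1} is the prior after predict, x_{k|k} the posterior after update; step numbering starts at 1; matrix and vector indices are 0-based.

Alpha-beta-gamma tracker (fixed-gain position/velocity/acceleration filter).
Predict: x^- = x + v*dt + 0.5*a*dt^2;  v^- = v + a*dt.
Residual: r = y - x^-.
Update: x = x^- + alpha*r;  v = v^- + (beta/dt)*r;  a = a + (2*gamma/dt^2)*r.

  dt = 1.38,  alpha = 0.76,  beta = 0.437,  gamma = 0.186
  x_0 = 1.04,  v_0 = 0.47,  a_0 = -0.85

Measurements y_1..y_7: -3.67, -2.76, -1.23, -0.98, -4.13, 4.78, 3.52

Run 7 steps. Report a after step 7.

a_post = 0.4800

step 1: x_pred=0.8792  r=-4.5492  x^+=-2.5782  v^+=-2.1436  a^+=-1.7386
step 2: x_pred=-7.1919  r=4.4319  x^+=-3.8236  v^+=-3.1395  a^+=-0.8729
step 3: x_pred=-8.9873  r=7.7573  x^+=-3.0918  v^+=-1.8876  a^+=0.6424
step 4: x_pred=-5.0850  r=4.1050  x^+=-1.9652  v^+=0.2988  a^+=1.4442
step 5: x_pred=-0.1777  r=-3.9523  x^+=-3.1815  v^+=1.0402  a^+=0.6722
step 6: x_pred=-1.1058  r=5.8858  x^+=3.3674  v^+=3.8317  a^+=1.8219
step 7: x_pred=10.3900  r=-6.8700  x^+=5.1688  v^+=4.1705  a^+=0.4800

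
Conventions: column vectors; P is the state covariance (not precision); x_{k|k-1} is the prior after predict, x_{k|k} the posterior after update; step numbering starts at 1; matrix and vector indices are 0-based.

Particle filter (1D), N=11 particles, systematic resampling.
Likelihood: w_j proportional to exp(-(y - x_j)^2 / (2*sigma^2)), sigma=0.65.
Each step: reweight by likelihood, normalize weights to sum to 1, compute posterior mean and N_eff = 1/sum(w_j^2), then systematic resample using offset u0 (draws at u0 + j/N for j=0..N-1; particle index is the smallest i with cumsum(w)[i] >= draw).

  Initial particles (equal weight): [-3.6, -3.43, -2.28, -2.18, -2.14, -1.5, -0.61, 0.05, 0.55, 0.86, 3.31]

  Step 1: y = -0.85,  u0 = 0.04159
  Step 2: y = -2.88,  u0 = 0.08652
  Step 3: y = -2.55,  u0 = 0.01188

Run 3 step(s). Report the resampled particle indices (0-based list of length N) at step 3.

step 1: w=[0.0001, 0.0002, 0.0370, 0.0512, 0.0580, 0.2521, 0.3882, 0.1594, 0.0409, 0.0131, 0.0000]  mean=-0.8941  Neff=4.0183  idx=[3, 4, 5, 5, 6, 6, 6, 6, 6, 7, 8]
step 2: w=[0.4293, 0.4010, 0.0805, 0.0805, 0.0017, 0.0017, 0.0017, 0.0017, 0.0017, 0.0000, 0.0000]  mean=-2.0409  Neff=2.7924  idx=[0, 0, 0, 0, 1, 1, 1, 1, 1, 2, 6]
step 3: w=[0.1093, 0.1093, 0.1093, 0.1093, 0.1053, 0.1053, 0.1053, 0.1053, 0.1053, 0.0349, 0.0015]  mean=-2.1329  Neff=9.5756  idx=[0, 0, 1, 2, 3, 4, 5, 6, 6, 7, 8]

resampled_idx = [0, 0, 1, 2, 3, 4, 5, 6, 6, 7, 8]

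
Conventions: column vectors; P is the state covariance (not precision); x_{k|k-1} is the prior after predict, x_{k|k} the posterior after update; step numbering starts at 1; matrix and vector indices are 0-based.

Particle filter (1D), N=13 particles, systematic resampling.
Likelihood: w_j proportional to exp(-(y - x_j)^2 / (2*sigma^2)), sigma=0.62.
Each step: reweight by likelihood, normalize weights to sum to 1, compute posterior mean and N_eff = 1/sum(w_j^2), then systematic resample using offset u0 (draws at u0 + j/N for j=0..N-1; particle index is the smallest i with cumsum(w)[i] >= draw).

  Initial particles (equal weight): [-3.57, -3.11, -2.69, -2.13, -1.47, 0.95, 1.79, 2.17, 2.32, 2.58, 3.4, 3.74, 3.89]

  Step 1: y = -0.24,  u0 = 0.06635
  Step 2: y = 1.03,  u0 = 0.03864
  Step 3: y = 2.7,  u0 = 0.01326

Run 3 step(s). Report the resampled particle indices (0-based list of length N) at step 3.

step 1: w=[0.0000, 0.0001, 0.0013, 0.0306, 0.4454, 0.5052, 0.0150, 0.0017, 0.0006, 0.0001, 0.0000, 0.0000, 0.0000]  mean=-0.2115  Neff=2.1986  idx=[4, 4, 4, 4, 4, 4, 5, 5, 5, 5, 5, 5, 6]
step 2: w=[0.0000, 0.0000, 0.0000, 0.0000, 0.0000, 0.0000, 0.1544, 0.1544, 0.1544, 0.1544, 0.1544, 0.1544, 0.0734]  mean=1.0110  Neff=6.7388  idx=[6, 6, 7, 7, 8, 8, 9, 9, 10, 10, 11, 11, 12]
step 3: w=[0.0330, 0.0330, 0.0330, 0.0330, 0.0330, 0.0330, 0.0330, 0.0330, 0.0330, 0.0330, 0.0330, 0.0330, 0.6038]  mean=1.4572  Neff=2.6477  idx=[0, 2, 5, 7, 9, 12, 12, 12, 12, 12, 12, 12, 12]

resampled_idx = [0, 2, 5, 7, 9, 12, 12, 12, 12, 12, 12, 12, 12]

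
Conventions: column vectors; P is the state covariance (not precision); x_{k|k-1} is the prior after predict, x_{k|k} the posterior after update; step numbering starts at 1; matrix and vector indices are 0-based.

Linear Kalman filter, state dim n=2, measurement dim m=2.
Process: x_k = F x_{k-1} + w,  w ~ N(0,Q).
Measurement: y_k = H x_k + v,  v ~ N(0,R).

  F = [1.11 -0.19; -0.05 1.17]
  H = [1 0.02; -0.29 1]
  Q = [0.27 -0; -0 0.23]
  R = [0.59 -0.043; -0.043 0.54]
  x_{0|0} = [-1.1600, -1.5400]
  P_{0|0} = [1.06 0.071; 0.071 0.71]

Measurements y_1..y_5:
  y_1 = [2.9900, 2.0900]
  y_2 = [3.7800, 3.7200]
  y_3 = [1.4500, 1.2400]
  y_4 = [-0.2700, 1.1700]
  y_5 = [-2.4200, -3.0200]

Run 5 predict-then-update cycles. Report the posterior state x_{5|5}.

step 1: x^-=[-0.9950, -1.7438]  P^-=[1.5717 -0.1238; -0.1238 1.1963]  S=[2.1572 -0.5979; -0.5979 1.9402]  K=[0.7048 -0.0815; 0.1419 0.6788]  nu=[4.0199, 3.5452]  x^+=[1.5494, 1.2328]  P^+=[0.4184 0.0470; 0.0470 0.3741]
step 2: x^-=[1.4856, 1.3649]  P^-=[0.7792 -0.0449; -0.0449 0.7376]  S=[1.3677 -0.2988; -0.2988 1.3692]  K=[0.5522 -0.0773; 0.1027 0.5706]  nu=[2.2671, 2.7859]  x^+=[2.5221, 3.1874]  P^+=[0.3285 0.0298; 0.0298 0.3124]
step 3: x^-=[2.1939, 3.6032]  P^-=[0.6735 -0.0487; -0.0487 0.6549]  S=[1.2618 -0.2736; -0.2736 1.2798]  K=[0.5155 -0.0804; 0.0893 0.5419]  nu=[-0.8160, -1.7269]  x^+=[1.9122, 2.5945]  P^+=[0.3072 0.0235; 0.0235 0.2956]
step 4: x^-=[1.6295, 2.9400]  P^-=[0.6492 -0.0521; -0.0521 0.6326]  S=[1.2374 -0.2704; -0.2704 1.2574]  K=[0.5058 -0.0824; 0.0847 0.5333]  nu=[-1.9583, -1.2974]  x^+=[0.7458, 2.0822]  P^+=[0.3016 0.0212; 0.0212 0.2905]
step 5: x^-=[0.4322, 2.3989]  P^-=[0.6431 -0.0536; -0.0536 0.6260]  S=[1.2312 -0.2702; -0.2702 1.2511]  K=[0.5032 -0.0832; 0.0831 0.5307]  nu=[-2.9002, -5.2935]  x^+=[-0.5868, -0.6515]  P^+=[0.3001 0.0205; 0.0205 0.2889]

x_post = [-0.5868, -0.6515]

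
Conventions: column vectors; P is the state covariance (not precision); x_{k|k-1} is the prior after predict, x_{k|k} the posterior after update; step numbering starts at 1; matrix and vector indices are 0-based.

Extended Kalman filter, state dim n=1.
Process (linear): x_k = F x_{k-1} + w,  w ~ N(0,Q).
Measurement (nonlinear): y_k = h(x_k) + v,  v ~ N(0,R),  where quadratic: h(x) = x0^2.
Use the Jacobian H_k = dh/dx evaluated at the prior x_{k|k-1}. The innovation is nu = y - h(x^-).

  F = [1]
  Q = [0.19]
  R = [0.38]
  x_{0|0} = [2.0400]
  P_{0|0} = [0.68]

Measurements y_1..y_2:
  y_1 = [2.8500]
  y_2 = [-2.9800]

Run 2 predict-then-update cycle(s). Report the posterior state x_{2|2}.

x_post = [0.2258]

step 1: x^-=[2.0400]  P^-=[0.8700]  H_jac=[4.0800]  S=[14.8624]  K=[0.2388]  nu=[-1.3116]  x^+=[1.7267]  P^+=[0.0222]
step 2: x^-=[1.7267]  P^-=[0.2122]  H_jac=[3.4535]  S=[2.9114]  K=[0.2518]  nu=[-5.9617]  x^+=[0.2258]  P^+=[0.0277]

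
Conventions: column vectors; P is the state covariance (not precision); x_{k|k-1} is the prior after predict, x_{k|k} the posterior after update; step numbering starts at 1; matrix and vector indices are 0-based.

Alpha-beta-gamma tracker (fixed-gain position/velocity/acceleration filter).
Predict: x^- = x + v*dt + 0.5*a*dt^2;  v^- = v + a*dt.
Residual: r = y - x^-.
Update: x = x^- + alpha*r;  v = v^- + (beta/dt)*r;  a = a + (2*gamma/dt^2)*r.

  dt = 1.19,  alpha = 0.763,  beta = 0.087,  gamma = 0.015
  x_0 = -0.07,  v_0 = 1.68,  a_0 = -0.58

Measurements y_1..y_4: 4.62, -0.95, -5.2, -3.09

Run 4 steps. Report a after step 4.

a_post = -0.7005

step 1: x_pred=1.5185  r=3.1015  x^+=3.8850  v^+=1.2165  a^+=-0.5143
step 2: x_pred=4.9685  r=-5.9185  x^+=0.4527  v^+=0.1718  a^+=-0.6397
step 3: x_pred=0.2042  r=-5.4042  x^+=-3.9192  v^+=-0.9845  a^+=-0.7542
step 4: x_pred=-5.6247  r=2.5347  x^+=-3.6907  v^+=-1.6966  a^+=-0.7005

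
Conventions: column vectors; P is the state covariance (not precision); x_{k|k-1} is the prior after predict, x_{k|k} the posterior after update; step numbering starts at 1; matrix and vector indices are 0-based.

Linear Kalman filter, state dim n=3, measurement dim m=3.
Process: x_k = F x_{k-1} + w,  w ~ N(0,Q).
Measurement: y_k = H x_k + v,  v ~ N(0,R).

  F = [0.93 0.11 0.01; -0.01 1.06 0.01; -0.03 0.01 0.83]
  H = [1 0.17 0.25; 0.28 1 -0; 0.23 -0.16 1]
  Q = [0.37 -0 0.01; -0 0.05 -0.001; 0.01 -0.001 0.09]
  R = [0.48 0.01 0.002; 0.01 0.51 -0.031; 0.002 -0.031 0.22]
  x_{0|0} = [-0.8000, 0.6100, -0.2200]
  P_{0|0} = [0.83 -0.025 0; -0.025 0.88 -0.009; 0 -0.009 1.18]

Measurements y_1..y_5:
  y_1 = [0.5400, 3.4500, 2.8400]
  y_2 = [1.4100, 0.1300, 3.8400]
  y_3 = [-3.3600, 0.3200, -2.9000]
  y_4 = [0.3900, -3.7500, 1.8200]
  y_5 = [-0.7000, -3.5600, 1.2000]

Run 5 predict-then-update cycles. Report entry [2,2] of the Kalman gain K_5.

K[2,2] = 0.4045

step 1: x^-=[-0.6791, 0.6524, -0.1525]  P^-=[1.0935 0.0703 -0.0034; 0.0703 1.0393 0.0112; -0.0034 0.0112 0.9036]  S=[1.6832 0.5691 0.4405; 0.5691 1.6744 -0.1035; 0.4405 -0.1035 1.1977]  K=[0.6715 -0.0064 -0.0497; -0.0622 0.6513 -0.0368; -0.1070 0.0920 0.7996]  nu=[1.1463, 2.9877, 3.2531]  x^+=[-0.0905, 2.4075, 2.6008]  P^+=[0.3660 -0.0975 -0.1092; -0.0975 0.3600 0.0516; -0.1092 0.0516 0.2062]
step 2: x^-=[0.2067, 2.5788, 2.1854]  P^-=[0.6691 -0.0578 -0.0782; -0.0578 0.4577 0.0541; -0.0782 0.0541 0.2388]  S=[1.1231 0.2226 0.1344; 0.2226 0.9878 -0.0397; 0.1344 -0.0397 0.4569]  K=[0.5664 0.0042 0.0196; -0.0597 0.4599 -0.0135; -0.0815 0.0708 0.4945]  nu=[0.2186, -2.5067, 2.0197]  x^+=[0.3594, 1.3857, 2.9887]  P^+=[0.3045 -0.0780 -0.0772; -0.0780 0.2562 0.0416; -0.0772 0.0416 0.1308]
step 3: x^-=[0.5165, 1.4951, 2.4837]  P^-=[0.6192 -0.0500 -0.0534; -0.0500 0.3405 0.0427; -0.0534 0.0427 0.1850]  S=[1.0805 0.1958 0.1366; 0.1958 0.8710 -0.0272; 0.1366 -0.0272 0.4120]  K=[0.5416 0.0217 0.0574; -0.0510 0.3858 -0.0143; -0.0648 0.0597 0.4282]  nu=[-4.7516, -1.3197, -5.2633]  x^+=[-2.3881, 1.3033, 0.4593]  P^+=[0.2874 -0.0658 -0.0636; -0.0658 0.2151 0.0343; -0.0636 0.0343 0.1123]
step 4: x^-=[-2.0729, 1.4100, 0.4659]  P^-=[0.6066 -0.0425 -0.0432; -0.0425 0.2939 0.0352; -0.0432 0.0352 0.1714]  S=[1.0728 0.1910 0.1405; 0.1910 0.8276 -0.0238; 0.1405 -0.0238 0.4031]  K=[0.5334 0.0328 0.0720; -0.0450 0.3506 -0.0173; -0.0578 0.0530 0.4100]  nu=[2.1068, -4.5796, 2.0565]  x^+=[-0.9512, -0.3262, 0.9445]  P^+=[0.2811 -0.0589 -0.0582; -0.0589 0.1954 0.0300; -0.0582 0.0300 0.1066]
step 5: x^-=[-0.9111, -0.3268, 0.8092]  P^-=[0.6024 -0.0380 -0.0392; -0.0380 0.2715 0.0308; -0.0392 0.0308 0.1672]  S=[1.0708 0.1900 0.1421; 0.1900 0.8074 -0.0228; 0.1421 -0.0228 0.4009]  K=[0.5302 0.0393 0.0773; -0.0415 0.3323 -0.0196; -0.0551 0.0490 0.4045]  nu=[0.0643, -2.9781, 0.5480]  x^+=[-0.9516, -1.3297, 0.8815]  P^+=[0.2784 -0.0550 -0.0560; -0.0550 0.1850 0.0276; -0.0560 0.0276 0.1046]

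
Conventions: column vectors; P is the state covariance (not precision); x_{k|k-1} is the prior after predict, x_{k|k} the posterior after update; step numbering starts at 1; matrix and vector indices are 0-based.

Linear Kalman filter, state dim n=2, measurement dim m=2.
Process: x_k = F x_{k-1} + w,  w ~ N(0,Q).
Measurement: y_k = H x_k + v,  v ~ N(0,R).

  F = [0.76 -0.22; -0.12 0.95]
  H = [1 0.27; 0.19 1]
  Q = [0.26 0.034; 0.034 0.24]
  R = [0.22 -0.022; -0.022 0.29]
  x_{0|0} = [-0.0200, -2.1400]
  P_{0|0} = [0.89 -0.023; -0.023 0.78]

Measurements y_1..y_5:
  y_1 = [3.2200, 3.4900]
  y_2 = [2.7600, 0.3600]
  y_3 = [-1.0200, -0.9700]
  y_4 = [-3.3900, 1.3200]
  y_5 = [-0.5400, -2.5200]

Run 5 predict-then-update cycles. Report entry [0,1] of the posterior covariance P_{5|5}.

P_post[0,1] = -0.0655

step 1: x^-=[0.4556, -2.0306]  P^-=[0.8195 -0.2274; -0.2274 0.9620]  S=[0.9868 0.1544; 0.1544 1.1952]  K=[0.7936 -0.1625; -0.0893 0.7803]  nu=[3.3127, 5.4340]  x^+=[2.2016, 1.9137]  P^+=[0.2062 -0.1038; -0.1038 0.2480]
step 2: x^-=[1.2522, 1.5538]  P^-=[0.4258 -0.1143; -0.1143 0.4904]  S=[0.6198 0.0712; 0.0712 0.7524]  K=[0.6493 -0.1058; -0.0427 0.6270]  nu=[1.0882, -1.4318]  x^+=[2.1103, 0.6096]  P^+=[0.1658 -0.0765; -0.0765 0.1973]
step 3: x^-=[1.4697, 0.3259]  P^-=[0.3909 -0.0796; -0.0796 0.4379]  S=[0.5998 0.0868; 0.0868 0.7118]  K=[0.6280 -0.0841; -0.0220 0.5967]  nu=[-2.5777, -1.5751]  x^+=[-0.0167, -0.5574]  P^+=[0.1585 -0.0683; -0.0683 0.1865]
step 4: x^-=[0.1099, -0.5275]  P^-=[0.3834 -0.0705; -0.0705 0.4262]  S=[0.5964 0.0917; 0.0917 0.7032]  K=[0.6229 -0.0780; -0.0160 0.5891]  nu=[-3.3575, 1.8266]  x^+=[-2.1241, 0.6021]  P^+=[0.1566 -0.0661; -0.0661 0.1837]
step 5: x^-=[-1.7468, 0.8269]  P^-=[0.3814 -0.0681; -0.0681 0.4231]  S=[0.5955 0.0931; 0.0931 0.7010]  K=[0.6216 -0.0764; -0.0143 0.5870]  nu=[0.9835, -3.0150]  x^+=[-0.9052, -0.9571]  P^+=[0.1561 -0.0655; -0.0655 0.1830]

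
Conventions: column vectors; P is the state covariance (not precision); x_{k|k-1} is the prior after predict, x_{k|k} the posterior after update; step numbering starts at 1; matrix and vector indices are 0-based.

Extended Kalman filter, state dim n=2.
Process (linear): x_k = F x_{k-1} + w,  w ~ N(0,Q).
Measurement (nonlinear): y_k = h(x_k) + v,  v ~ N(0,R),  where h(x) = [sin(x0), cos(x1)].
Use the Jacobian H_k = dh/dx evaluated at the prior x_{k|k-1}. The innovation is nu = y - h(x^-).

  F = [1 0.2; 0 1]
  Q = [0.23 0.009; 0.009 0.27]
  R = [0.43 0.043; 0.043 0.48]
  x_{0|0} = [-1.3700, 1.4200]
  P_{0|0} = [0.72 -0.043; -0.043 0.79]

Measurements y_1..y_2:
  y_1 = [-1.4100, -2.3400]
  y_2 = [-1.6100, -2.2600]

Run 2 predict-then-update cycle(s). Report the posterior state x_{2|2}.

step 1: x^-=[-1.0860, 1.4200]  P^-=[0.9644 0.1240; 0.1240 1.0600]  H_jac=[0.4660 0.0000; 0.0000 -0.9887]  S=[0.6395 -0.0141; -0.0141 1.5161]  K=[0.7012 -0.0743; 0.0751 -0.6905]  nu=[-0.5252, -2.4902]  x^+=[-1.2692, 3.1001]  P^+=[0.6401 0.0056; 0.0056 0.3320]
step 2: x^-=[-0.6492, 3.1001]  P^-=[0.8857 0.0810; 0.0810 0.6020]  H_jac=[0.7966 0.0000; 0.0000 -0.0414]  S=[0.9920 0.0403; 0.0403 0.4810]  K=[0.7139 -0.0668; 0.0674 -0.0575]  nu=[-1.0055, -1.2609]  x^+=[-1.2827, 3.1049]  P^+=[0.3818 0.0333; 0.0333 0.5962]

x_post = [-1.2827, 3.1049]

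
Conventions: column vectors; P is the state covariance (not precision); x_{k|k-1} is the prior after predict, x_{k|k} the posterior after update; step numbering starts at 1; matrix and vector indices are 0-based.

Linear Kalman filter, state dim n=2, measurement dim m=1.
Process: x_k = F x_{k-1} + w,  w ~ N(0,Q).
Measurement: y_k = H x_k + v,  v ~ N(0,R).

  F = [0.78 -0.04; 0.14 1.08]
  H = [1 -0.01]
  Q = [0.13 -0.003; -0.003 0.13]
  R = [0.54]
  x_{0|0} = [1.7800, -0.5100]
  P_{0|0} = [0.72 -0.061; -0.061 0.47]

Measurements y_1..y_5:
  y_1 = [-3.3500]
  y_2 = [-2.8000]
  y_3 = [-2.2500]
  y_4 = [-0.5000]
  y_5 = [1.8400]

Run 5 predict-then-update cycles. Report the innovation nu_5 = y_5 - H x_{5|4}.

step 1: x^-=[1.4088, -0.3016]  P^-=[0.5726 0.0043; 0.0043 0.6739]  S=[1.1126]  K=[0.5146; -0.0022]  nu=[-4.7618]  x^+=[-1.0417, -0.2911]  P^+=[0.2780 0.0055; 0.0055 0.6739]
step 2: x^-=[-0.8009, -0.4602]  P^-=[0.2998 0.0029; 0.0029 0.9231]  S=[0.8399]  K=[0.3570; -0.0076]  nu=[-2.0037]  x^+=[-1.5162, -0.4450]  P^+=[0.1928 0.0051; 0.0051 0.9231]
step 3: x^-=[-1.1648, -0.6929]  P^-=[0.2485 -0.0175; -0.0175 1.2120]  S=[0.7889]  K=[0.3152; -0.0376]  nu=[-1.0921]  x^+=[-1.5090, -0.6519]  P^+=[0.1701 -0.0082; -0.0082 1.2109]
step 4: x^-=[-1.1509, -0.9153]  P^-=[0.2359 -0.0436; -0.0436 1.5433]  S=[0.7770]  K=[0.3042; -0.0759]  nu=[0.6418]  x^+=[-0.9557, -0.9640]  P^+=[0.1640 -0.0256; -0.0256 1.5388]
step 5: x^-=[-0.7069, -1.1749]  P^-=[0.2339 -0.0730; -0.0730 1.9203]  S=[0.7755]  K=[0.3025; -0.1189]  nu=[2.5351]  x^+=[0.0600, -1.4764]  P^+=[0.1629 -0.0451; -0.0451 1.9093]

innov = [2.5351]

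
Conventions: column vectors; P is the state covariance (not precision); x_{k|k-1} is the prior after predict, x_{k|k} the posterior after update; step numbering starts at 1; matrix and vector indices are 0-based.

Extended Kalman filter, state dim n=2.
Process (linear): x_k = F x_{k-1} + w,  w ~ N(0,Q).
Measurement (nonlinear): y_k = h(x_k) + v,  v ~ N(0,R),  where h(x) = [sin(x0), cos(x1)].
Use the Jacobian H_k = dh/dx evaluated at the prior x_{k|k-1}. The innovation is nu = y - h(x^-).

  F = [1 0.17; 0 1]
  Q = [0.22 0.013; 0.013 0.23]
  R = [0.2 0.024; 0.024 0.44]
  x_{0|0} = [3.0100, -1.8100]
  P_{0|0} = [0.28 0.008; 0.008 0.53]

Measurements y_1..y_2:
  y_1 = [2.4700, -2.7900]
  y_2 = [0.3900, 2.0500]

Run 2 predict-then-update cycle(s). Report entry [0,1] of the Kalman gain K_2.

step 1: x^-=[2.7023, -1.8100]  P^-=[0.5180 0.1111; 0.1111 0.7600]  H_jac=[-0.9051 0.0000; 0.0000 0.9715]  S=[0.6243 -0.0737; -0.0737 1.1573]  K=[-0.7456 0.0458; -0.0864 0.6325]  nu=[2.0447, -2.5531]  x^+=[1.0609, -3.6014]  P^+=[0.1635 0.0023; 0.0023 0.2843]
step 2: x^-=[0.4487, -3.6014]  P^-=[0.3925 0.0637; 0.0637 0.5143]  H_jac=[0.9010 0.0000; 0.0000 -0.4438]  S=[0.5187 -0.0015; -0.0015 0.5413]  K=[0.6818 -0.0504; 0.1094 -0.4214]  nu=[-0.0438, 2.9461]  x^+=[0.2705, -4.8477]  P^+=[0.1500 0.0131; 0.0131 0.4119]

K[0,1] = -0.0504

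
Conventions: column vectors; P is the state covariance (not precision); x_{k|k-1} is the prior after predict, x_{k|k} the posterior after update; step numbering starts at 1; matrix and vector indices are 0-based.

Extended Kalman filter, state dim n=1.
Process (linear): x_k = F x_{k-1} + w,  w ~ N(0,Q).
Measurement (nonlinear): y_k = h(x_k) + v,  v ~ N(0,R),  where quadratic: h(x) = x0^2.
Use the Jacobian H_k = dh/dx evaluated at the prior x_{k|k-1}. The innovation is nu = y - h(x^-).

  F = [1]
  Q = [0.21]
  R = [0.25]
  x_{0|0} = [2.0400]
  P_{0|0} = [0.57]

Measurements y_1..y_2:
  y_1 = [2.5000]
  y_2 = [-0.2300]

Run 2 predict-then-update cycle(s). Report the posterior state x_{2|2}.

step 1: x^-=[2.0400]  P^-=[0.7800]  H_jac=[4.0800]  S=[13.2342]  K=[0.2405]  nu=[-1.6616]  x^+=[1.6404]  P^+=[0.0147]
step 2: x^-=[1.6404]  P^-=[0.2247]  H_jac=[3.2809]  S=[2.6691]  K=[0.2762]  nu=[-2.9210]  x^+=[0.8335]  P^+=[0.0210]

x_post = [0.8335]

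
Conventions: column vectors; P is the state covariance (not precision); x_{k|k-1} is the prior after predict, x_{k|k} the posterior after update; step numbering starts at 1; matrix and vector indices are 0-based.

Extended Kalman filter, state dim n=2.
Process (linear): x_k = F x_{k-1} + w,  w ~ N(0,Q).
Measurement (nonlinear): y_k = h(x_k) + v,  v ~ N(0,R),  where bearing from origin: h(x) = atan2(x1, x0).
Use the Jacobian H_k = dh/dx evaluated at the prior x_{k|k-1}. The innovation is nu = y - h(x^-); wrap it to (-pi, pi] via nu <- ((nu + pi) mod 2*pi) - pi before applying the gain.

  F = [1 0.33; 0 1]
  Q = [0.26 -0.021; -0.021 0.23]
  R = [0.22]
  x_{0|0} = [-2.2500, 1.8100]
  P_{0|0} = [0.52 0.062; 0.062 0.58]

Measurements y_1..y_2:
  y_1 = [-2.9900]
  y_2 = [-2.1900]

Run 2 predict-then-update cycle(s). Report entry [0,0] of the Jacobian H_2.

H_jac[0,0] = -0.1943

step 1: x^-=[-1.6527, 1.8100]  P^-=[0.8841 0.2324; 0.2324 0.8100]  H_jac=[-0.3013 -0.2751]  S=[0.4001]  K=[-0.8256; -0.7320]  nu=[0.9824]  x^+=[-2.4637, 1.0909]  P^+=[0.6114 -0.0094; -0.0094 0.5956]
step 2: x^-=[-2.1037, 1.0909]  P^-=[0.9301 0.1662; 0.1662 0.8256]  H_jac=[-0.1943 -0.3746]  S=[0.3951]  K=[-0.6148; -0.8644]  nu=[1.4300]  x^+=[-2.9829, -0.1452]  P^+=[0.7807 -0.0438; -0.0438 0.5304]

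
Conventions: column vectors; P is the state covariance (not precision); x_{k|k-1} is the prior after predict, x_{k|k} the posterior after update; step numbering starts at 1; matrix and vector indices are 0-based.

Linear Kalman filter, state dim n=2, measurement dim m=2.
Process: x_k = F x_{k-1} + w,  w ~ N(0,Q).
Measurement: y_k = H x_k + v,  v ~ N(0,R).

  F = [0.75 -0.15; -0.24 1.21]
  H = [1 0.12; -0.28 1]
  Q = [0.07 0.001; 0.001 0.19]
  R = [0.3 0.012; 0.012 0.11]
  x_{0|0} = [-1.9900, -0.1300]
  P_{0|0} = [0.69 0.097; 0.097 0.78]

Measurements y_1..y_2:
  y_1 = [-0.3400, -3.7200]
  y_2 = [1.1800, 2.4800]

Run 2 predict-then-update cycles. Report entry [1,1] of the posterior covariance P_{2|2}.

P_post[1,1] = 0.0863

step 1: x^-=[-1.4730, 0.3203]  P^-=[0.4539 -0.1733; -0.1733 1.3154]  S=[0.7312 -0.1247; -0.1247 1.5580]  K=[0.5671 -0.1474; 0.1300 0.8858]  nu=[1.0946, -4.4527]  x^+=[-0.1960, -3.4818]  P^+=[0.1640 0.0365; 0.0365 0.1092]
step 2: x^-=[0.3753, -4.1659]  P^-=[0.1565 -0.0139; -0.0139 0.3382]  S=[0.4580 -0.0047; -0.0047 0.4682]  K=[0.3368 -0.1199; 0.0657 0.7312]  nu=[1.3046, 6.7510]  x^+=[0.0052, 0.8561]  P^+=[0.0974 0.0181; 0.0181 0.0863]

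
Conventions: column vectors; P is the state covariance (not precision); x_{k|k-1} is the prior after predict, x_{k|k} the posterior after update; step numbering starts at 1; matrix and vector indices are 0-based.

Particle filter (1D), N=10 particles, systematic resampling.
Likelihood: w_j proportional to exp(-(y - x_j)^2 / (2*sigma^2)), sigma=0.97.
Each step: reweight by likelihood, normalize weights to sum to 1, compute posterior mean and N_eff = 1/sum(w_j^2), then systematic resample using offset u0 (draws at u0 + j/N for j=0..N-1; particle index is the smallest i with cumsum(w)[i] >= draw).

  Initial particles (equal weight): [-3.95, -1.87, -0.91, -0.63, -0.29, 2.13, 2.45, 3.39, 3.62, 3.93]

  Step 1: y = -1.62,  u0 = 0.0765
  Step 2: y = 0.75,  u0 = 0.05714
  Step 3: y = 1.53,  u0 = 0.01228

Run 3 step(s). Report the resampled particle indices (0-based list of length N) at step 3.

step 1: w=[0.0201, 0.3488, 0.2758, 0.2142, 0.1408, 0.0002, 0.0001, 0.0000, 0.0000, 0.0000]  mean=-1.1579  Neff=3.7904  idx=[1, 1, 1, 2, 2, 2, 3, 3, 4, 4]
step 2: w=[0.0099, 0.0099, 0.0099, 0.0881, 0.0881, 0.0881, 0.1385, 0.1385, 0.2145, 0.2145]  mean=-0.5951  Neff=6.4965  idx=[3, 4, 5, 6, 7, 7, 8, 8, 9, 9]
step 3: w=[0.0396, 0.0396, 0.0396, 0.0786, 0.0786, 0.0786, 0.1613, 0.1613, 0.1613, 0.1613]  mean=-0.4439  Neff=7.8526  idx=[0, 2, 4, 5, 6, 6, 7, 8, 8, 9]

resampled_idx = [0, 2, 4, 5, 6, 6, 7, 8, 8, 9]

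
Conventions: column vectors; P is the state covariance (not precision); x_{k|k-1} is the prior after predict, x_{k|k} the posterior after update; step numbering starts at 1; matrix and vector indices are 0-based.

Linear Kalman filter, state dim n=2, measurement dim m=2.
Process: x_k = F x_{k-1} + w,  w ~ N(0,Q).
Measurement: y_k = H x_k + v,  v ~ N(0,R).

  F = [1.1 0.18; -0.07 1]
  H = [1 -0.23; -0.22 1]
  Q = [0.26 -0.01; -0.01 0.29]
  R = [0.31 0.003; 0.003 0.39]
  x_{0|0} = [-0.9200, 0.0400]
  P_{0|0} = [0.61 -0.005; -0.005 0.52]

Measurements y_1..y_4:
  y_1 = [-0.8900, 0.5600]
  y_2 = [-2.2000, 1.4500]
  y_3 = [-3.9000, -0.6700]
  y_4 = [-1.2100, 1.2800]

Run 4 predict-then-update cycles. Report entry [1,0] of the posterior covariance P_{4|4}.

step 1: x^-=[-1.0048, 0.1044]  P^-=[1.0130 0.0312; 0.0312 0.8137]  S=[1.3517 -0.3742; -0.3742 1.2390]  K=[0.7653 0.0765; 0.0708 0.6726]  nu=[0.1388, 0.2345]  x^+=[-0.8806, 0.2720]  P^+=[0.2579 0.0889; 0.0889 0.2821]
step 2: x^-=[-0.9197, 0.3336]  P^-=[0.6164 0.1175; 0.1175 0.5609]  S=[0.9020 -0.1381; -0.1381 0.9290]  K=[0.6656 0.0795; 0.0772 0.5874]  nu=[-1.2035, 0.9140]  x^+=[-1.6481, 0.7776]  P^+=[0.2256 0.0826; 0.0826 0.2475]
step 3: x^-=[-1.6729, 0.8929]  P^-=[0.5737 0.1070; 0.1070 0.5270]  S=[0.8623 -0.1320; -0.1320 0.8977]  K=[0.6480 0.0739; 0.0710 0.5713]  nu=[-2.0217, -1.9310]  x^+=[-3.1258, -0.3537]  P^+=[0.2193 0.0790; 0.0790 0.2404]
step 4: x^-=[-3.5020, -0.1349]  P^-=[0.5644 0.1023; 0.1023 0.5204]  S=[0.8549 -0.1334; -0.1334 0.8927]  K=[0.6439 0.0717; 0.0683 0.5679]  nu=[2.2610, 0.6445]  x^+=[-2.0000, 0.3855]  P^+=[0.2177 0.0778; 0.0778 0.2388]

P_post[1,0] = 0.0778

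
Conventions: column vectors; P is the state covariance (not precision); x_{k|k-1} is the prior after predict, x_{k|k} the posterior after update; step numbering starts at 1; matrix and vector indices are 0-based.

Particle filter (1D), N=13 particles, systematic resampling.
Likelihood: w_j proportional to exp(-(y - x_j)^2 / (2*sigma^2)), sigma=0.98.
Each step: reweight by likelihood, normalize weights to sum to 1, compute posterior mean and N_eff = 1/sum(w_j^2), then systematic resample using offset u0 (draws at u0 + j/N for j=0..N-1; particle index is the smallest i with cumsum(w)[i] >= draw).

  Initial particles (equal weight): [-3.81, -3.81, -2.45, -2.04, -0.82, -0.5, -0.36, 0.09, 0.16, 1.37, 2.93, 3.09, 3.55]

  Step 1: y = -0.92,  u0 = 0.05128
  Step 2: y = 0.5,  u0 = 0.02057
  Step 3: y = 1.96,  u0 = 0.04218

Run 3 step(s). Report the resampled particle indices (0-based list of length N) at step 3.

resampled_idx = [2, 4, 6, 7, 8, 9, 9, 10, 10, 11, 11, 12, 12]

step 1: w=[0.0027, 0.0027, 0.0616, 0.1085, 0.2074, 0.1902, 0.1771, 0.1226, 0.1136, 0.0136, 0.0001, 0.0000, 0.0000]  mean=-0.6734  Neff=6.4847  idx=[2, 3, 4, 4, 4, 5, 5, 6, 6, 6, 7, 8, 8]
step 2: w=[0.0015, 0.0048, 0.0554, 0.0554, 0.0554, 0.0816, 0.0816, 0.0934, 0.0934, 0.0934, 0.1258, 0.1292, 0.1292]  mean=-0.2794  Neff=10.2119  idx=[2, 3, 5, 5, 6, 7, 8, 9, 10, 10, 11, 11, 12]
step 3: w=[0.0146, 0.0146, 0.0349, 0.0349, 0.0349, 0.0495, 0.0495, 0.0495, 0.1321, 0.1321, 0.1510, 0.1510, 0.1510]  mean=-0.0335  Neff=8.7098  idx=[2, 4, 6, 7, 8, 9, 9, 10, 10, 11, 11, 12, 12]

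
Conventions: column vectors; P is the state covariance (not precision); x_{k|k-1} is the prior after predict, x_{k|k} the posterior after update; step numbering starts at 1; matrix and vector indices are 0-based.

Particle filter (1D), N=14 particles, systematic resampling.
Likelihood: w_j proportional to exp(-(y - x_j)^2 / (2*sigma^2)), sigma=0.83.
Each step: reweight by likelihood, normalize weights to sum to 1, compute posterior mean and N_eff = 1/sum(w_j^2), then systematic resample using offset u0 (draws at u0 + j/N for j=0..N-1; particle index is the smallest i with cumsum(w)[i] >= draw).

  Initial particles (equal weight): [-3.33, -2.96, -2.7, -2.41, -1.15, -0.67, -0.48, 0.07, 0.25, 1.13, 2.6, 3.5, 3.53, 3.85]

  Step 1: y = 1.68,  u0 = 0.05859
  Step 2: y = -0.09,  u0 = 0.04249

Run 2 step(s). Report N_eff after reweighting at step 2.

step 1: w=[0.0000, 0.0000, 0.0000, 0.0000, 0.0015, 0.0092, 0.0170, 0.0768, 0.1142, 0.4046, 0.2726, 0.0455, 0.0420, 0.0165]  mean=1.5552  Neff=3.8250  idx=[7, 8, 8, 9, 9, 9, 9, 9, 10, 10, 10, 10, 11, 13]
step 2: w=[0.2162, 0.2026, 0.2026, 0.0748, 0.0748, 0.0748, 0.0748, 0.0748, 0.0012, 0.0012, 0.0012, 0.0012, 0.0000, 0.0000]  mean=0.5511  Neff=6.3771  idx=[0, 0, 0, 1, 1, 1, 2, 2, 2, 3, 4, 5, 6, 7]

N_eff = 6.3771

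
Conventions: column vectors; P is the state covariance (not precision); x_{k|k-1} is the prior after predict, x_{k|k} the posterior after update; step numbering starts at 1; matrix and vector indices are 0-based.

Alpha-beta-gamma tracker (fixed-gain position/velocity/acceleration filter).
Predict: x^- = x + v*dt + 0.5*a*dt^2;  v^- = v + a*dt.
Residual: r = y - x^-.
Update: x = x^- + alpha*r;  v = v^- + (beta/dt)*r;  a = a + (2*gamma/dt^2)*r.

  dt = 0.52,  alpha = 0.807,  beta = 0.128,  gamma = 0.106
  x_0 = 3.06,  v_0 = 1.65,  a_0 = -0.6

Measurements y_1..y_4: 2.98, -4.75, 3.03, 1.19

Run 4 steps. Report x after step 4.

step 1: x_pred=3.8369  r=-0.8569  x^+=3.1454  v^+=1.1271  a^+=-1.2718
step 2: x_pred=3.5595  r=-8.3095  x^+=-3.1463  v^+=-1.5797  a^+=-7.7867
step 3: x_pred=-5.0205  r=8.0505  x^+=1.4763  v^+=-3.6471  a^+=-1.4749
step 4: x_pred=-0.6196  r=1.8096  x^+=0.8407  v^+=-3.9686  a^+=-0.0561

x_post = 0.8407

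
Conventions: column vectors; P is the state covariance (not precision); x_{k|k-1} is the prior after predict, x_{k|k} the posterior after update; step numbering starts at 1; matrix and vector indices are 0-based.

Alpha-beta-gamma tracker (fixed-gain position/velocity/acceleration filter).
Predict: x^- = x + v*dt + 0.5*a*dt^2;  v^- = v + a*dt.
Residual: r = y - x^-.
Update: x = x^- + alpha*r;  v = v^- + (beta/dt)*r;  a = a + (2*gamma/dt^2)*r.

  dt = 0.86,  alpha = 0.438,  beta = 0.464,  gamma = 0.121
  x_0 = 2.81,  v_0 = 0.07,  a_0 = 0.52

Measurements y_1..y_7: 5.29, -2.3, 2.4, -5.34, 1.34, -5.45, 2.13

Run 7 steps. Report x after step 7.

x_post = -2.7174

step 1: x_pred=3.0625  r=2.2275  x^+=4.0381  v^+=1.7190  a^+=1.2488
step 2: x_pred=5.9783  r=-8.2783  x^+=2.3524  v^+=-1.6734  a^+=-1.4599
step 3: x_pred=0.3734  r=2.0266  x^+=1.2611  v^+=-1.8355  a^+=-0.7967
step 4: x_pred=-0.6121  r=-4.7279  x^+=-2.6829  v^+=-5.0716  a^+=-2.3437
step 5: x_pred=-7.9112  r=9.2512  x^+=-3.8592  v^+=-2.0958  a^+=0.6833
step 6: x_pred=-5.4089  r=-0.0411  x^+=-5.4269  v^+=-1.5304  a^+=0.6698
step 7: x_pred=-6.4953  r=8.6253  x^+=-2.7174  v^+=3.6993  a^+=3.4921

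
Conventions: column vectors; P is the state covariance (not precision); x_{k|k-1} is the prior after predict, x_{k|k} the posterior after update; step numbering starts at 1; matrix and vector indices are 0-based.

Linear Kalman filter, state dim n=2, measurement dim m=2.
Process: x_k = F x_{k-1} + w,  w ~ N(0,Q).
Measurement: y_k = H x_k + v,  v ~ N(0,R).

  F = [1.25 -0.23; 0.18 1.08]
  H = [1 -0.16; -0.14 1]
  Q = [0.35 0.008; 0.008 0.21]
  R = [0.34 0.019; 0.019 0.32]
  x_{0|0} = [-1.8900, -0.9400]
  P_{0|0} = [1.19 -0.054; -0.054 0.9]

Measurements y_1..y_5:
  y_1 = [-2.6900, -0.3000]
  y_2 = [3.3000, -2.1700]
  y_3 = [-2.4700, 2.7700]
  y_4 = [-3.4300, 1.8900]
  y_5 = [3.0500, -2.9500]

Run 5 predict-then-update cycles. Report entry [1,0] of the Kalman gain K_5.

K[1,0] = 0.0510

step 1: x^-=[-2.1463, -1.3554]  P^-=[2.2880 -0.0185; -0.0185 1.2773]  S=[2.6666 -0.5246; -0.5246 1.6473]  K=[0.8734 0.0725; 0.0739 0.8005]  nu=[-0.7606, 0.7549]  x^+=[-2.7559, -0.8073]  P^+=[0.3117 0.0834; 0.0834 0.2692]
step 2: x^-=[-3.2591, -1.3679]  P^-=[0.8033 0.1204; 0.1204 0.5666]  S=[1.1192 -0.0610; -0.0610 0.8686]  K=[0.7037 0.0586; 0.0613 0.6372]  nu=[6.3403, -1.2583]  x^+=[1.1286, -1.7810]  P^+=[0.2511 0.0673; 0.0673 0.2145]
step 3: x^-=[1.8204, -1.7203]  P^-=[0.7150 0.0993; 0.0993 0.4945]  S=[1.0359 -0.0587; -0.0587 0.8007]  K=[0.6777 0.0487; 0.0537 0.6041]  nu=[-4.5656, 4.7452]  x^+=[-1.0427, 0.9012]  P^+=[0.2413 0.0622; 0.0622 0.2031]
step 4: x^-=[-1.5107, 0.7856]  P^-=[0.7020 0.0933; 0.0933 0.4789]  S=[1.0244 -0.0605; -0.0605 0.7865]  K=[0.6734 0.0455; 0.0515 0.5962]  nu=[-1.7936, 0.8929]  x^+=[-2.6779, 1.2256]  P^+=[0.2396 0.0609; 0.0609 0.2003]
step 5: x^-=[-3.6292, 0.8416]  P^-=[0.6999 0.0918; 0.0918 0.4750]  S=[1.0227 -0.0611; -0.0611 0.7831]  K=[0.6727 0.0446; 0.0510 0.5942]  nu=[6.8139, -4.2997]  x^+=[0.7624, -1.3660]  P^+=[0.2392 0.0606; 0.0606 0.1996]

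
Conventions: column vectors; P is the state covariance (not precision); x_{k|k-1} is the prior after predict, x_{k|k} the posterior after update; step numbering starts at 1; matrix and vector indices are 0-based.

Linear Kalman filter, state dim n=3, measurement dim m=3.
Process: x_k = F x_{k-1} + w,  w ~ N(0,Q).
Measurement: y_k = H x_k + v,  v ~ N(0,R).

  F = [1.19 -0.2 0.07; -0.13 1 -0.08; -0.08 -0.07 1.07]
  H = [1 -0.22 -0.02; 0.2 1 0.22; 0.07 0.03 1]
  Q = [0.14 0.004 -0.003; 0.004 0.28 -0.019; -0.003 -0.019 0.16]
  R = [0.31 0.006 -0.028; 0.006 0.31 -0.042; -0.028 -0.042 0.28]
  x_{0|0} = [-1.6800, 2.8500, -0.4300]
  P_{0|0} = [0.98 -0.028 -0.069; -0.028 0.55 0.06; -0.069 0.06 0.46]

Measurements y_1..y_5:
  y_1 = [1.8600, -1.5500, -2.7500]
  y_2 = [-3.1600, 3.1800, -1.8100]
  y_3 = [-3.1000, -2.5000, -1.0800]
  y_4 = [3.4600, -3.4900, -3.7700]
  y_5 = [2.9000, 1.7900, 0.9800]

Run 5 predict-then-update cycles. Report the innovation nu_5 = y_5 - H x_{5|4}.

innov = [1.9845, 4.1519, 3.7776]

step 1: x^-=[-2.5993, 3.1028, -0.5252]  P^-=[1.5522 -0.2819 -0.1529; -0.2819 0.8458 -0.0110; -0.1529 -0.0110 0.6981]  S=[2.0334 -0.1744 -0.0932; -0.1744 1.1206 0.0933; -0.0932 0.0933 0.9633]  K=[0.8062 0.1200 0.0117; -0.1755 0.6823 -0.0886; -0.0456 0.0341 0.7056]  nu=[5.1314, -4.0174, -2.1359]  x^+=[1.0303, -0.3499, -2.4033]  P^+=[0.2496 0.0008 -0.0418; 0.0008 0.2262 -0.0554; -0.0418 -0.0554 0.2020]
step 2: x^-=[1.1278, -0.2915, -2.6295]  P^-=[0.4978 -0.0804 -0.0494; -0.0804 0.5195 -0.1036; -0.0494 -0.1036 0.4094]  S=[0.8695 -0.0910 -0.0324; -0.0910 0.7871 -0.0504; -0.0324 -0.0504 0.6789]  K=[0.6028 0.0808 0.0098; -0.1641 0.5851 -0.1024; -0.0173 0.0062 0.5931]  nu=[-4.4045, 3.8244, 0.7493]  x^+=[-1.2106, 2.5923, -2.0852]  P^+=[0.1860 -0.0022 -0.0305; -0.0022 0.1971 -0.0544; -0.0305 -0.0544 0.1701]
step 3: x^-=[-2.1051, 2.9165, -2.3158]  P^-=[0.4096 -0.0693 -0.0318; -0.0693 0.4900 -0.0997; -0.0318 -0.0997 0.3702]  S=[0.7743 -0.0879 -0.0207; -0.0879 0.7599 -0.0526; -0.0207 -0.0526 0.6419]  K=[0.5582 0.0730 0.0159; -0.1639 0.5719 -0.0984; -0.0064 0.0062 0.5689]  nu=[-0.3996, -4.4860, 1.2957]  x^+=[-2.6348, 0.2888, -1.6042]  P^+=[0.1718 -0.0033 -0.0262; -0.0033 0.1927 -0.0525; -0.0262 -0.0525 0.1626]
step 4: x^-=[-3.3055, 0.7597, -1.5259]  P^-=[0.3904 -0.0678 -0.0259; -0.0678 0.4853 -0.0974; -0.0259 -0.0974 0.3605]  S=[0.7541 -0.0880 -0.0165; -0.0880 0.7561 -0.0515; -0.0165 -0.0515 0.6331]  K=[0.5469 0.0710 0.0190; -0.1645 0.5699 -0.0963; -0.0024 0.0072 0.5625]  nu=[6.9021, -3.2529, -2.0355]  x^+=[0.1998, -2.0334, -2.7108]  P^+=[0.1681 -0.0037 -0.0246; -0.0037 0.1919 -0.0518; -0.0246 -0.0518 0.1605]
step 5: x^-=[0.4547, -1.8425, -2.7742]  P^-=[0.3857 -0.0677 -0.0239; -0.0677 0.4845 -0.0966; -0.0239 -0.0966 0.3578]  S=[0.7491 -0.0883 -0.0149; -0.0883 0.7555 -0.0509; -0.0149 -0.0509 0.6306]  K=[0.5440 0.0705 0.0202; -0.1648 0.5695 -0.0956; -0.0011 0.0076 0.5606]  nu=[1.9845, 4.1519, 3.7776]  x^+=[1.9033, -0.1663, -0.6268]  P^+=[0.1672 -0.0039 -0.0241; -0.0039 0.1917 -0.0515; -0.0241 -0.0515 0.1599]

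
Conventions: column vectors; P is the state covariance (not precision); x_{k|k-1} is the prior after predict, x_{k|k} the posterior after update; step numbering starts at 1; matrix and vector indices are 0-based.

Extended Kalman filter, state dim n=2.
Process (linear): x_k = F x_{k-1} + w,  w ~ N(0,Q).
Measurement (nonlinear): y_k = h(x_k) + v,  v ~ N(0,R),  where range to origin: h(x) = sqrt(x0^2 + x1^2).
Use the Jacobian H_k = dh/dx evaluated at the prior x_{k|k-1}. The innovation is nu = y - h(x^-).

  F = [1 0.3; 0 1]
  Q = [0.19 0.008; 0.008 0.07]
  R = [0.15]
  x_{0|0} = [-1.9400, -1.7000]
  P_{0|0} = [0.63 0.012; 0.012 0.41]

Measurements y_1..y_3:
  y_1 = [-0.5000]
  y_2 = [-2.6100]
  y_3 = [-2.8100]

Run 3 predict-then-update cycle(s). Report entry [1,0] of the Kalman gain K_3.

K[1,0] = 0.5565

step 1: x^-=[-2.4500, -1.7000]  P^-=[0.8641 0.1430; 0.1430 0.4800]  H_jac=[-0.8216 -0.5701]  S=[1.0232]  K=[-0.7735; -0.3822]  nu=[-3.4820]  x^+=[0.2433, -0.3690]  P^+=[0.2519 -0.1595; -0.1595 0.3305]
step 2: x^-=[0.1326, -0.3690]  P^-=[0.3759 -0.0524; -0.0524 0.4005]  H_jac=[0.3382 -0.9411]  S=[0.5810]  K=[0.3037; -0.6791]  nu=[-3.0021]  x^+=[-0.7791, 1.6699]  P^+=[0.3224 0.0675; 0.0675 0.1325]
step 3: x^-=[-0.2781, 1.6699]  P^-=[0.5647 0.1152; 0.1152 0.2025]  H_jac=[-0.1643 0.9864]  S=[0.3249]  K=[0.0642; 0.5565]  nu=[-4.5029]  x^+=[-0.5671, -0.8359]  P^+=[0.5634 0.1036; 0.1036 0.1019]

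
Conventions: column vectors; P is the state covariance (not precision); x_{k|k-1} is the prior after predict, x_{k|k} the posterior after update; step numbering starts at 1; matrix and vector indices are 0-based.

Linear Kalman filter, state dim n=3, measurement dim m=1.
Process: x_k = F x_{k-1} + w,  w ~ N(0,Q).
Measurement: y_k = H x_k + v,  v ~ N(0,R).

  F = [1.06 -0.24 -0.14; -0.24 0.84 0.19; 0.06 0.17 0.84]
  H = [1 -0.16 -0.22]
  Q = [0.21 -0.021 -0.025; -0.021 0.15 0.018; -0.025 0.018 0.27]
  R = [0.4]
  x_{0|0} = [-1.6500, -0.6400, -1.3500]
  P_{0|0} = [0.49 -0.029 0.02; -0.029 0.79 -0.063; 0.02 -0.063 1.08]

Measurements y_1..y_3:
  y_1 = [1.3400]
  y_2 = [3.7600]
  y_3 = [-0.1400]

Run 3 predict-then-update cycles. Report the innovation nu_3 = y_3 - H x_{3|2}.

step 1: x^-=[-1.4064, -0.3981, -1.3418]  P^-=[0.8318 -0.3462 -0.1260; -0.3462 0.7644 0.2456; -0.1260 0.2456 1.0401]  S=[1.4852]  K=[0.6160; -0.3518; -0.2654]  nu=[2.3875]  x^+=[0.0643, -1.2380, -1.9754]  P^+=[0.2682 -0.0243 0.1168; -0.0243 0.5806 0.1069; 0.1168 0.1069 0.9355]
step 2: x^-=[0.6419, -1.4307, -1.8659]  P^-=[0.5480 -0.2442 -0.0668; -0.2442 0.6422 0.3028; -0.0668 0.3028 0.9896]  S=[1.1412]  K=[0.5273; -0.3624; -0.2917]  nu=[2.4787]  x^+=[1.9490, -2.3289, -2.5891]  P^+=[0.2307 -0.0261 0.1088; -0.0261 0.4923 0.1821; 0.1088 0.1821 0.8925]
step 3: x^-=[2.9873, -2.9160, -2.4538]  P^-=[0.5083 -0.2316 -0.0848; -0.2316 0.6016 0.3409; -0.0848 0.3409 0.9772]  S=[1.1064]  K=[0.5098; -0.3641; -0.3203]  nu=[-4.1337]  x^+=[0.8801, -1.4109, -1.1300]  P^+=[0.2208 -0.0262 0.0958; -0.0262 0.4549 0.2119; 0.0958 0.2119 0.8638]

innov = [-4.1337]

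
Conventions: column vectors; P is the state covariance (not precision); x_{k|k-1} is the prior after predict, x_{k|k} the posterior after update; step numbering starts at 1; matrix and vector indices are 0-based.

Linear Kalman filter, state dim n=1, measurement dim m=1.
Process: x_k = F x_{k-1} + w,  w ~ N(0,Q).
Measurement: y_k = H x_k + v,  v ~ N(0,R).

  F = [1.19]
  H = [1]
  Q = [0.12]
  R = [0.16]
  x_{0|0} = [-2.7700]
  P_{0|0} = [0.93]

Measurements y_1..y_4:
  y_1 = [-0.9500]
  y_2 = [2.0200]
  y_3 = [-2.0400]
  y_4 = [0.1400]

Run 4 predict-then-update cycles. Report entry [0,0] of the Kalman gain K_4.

K[0,0] = 0.6214

step 1: x^-=[-3.2963]  P^-=[1.4370]  S=[1.5970]  K=[0.8998]  nu=[2.3463]  x^+=[-1.1851]  P^+=[0.1440]
step 2: x^-=[-1.4102]  P^-=[0.3239]  S=[0.4839]  K=[0.6693]  nu=[3.4302]  x^+=[0.8857]  P^+=[0.1071]
step 3: x^-=[1.0540]  P^-=[0.2717]  S=[0.4317]  K=[0.6293]  nu=[-3.0940]  x^+=[-0.8931]  P^+=[0.1007]
step 4: x^-=[-1.0628]  P^-=[0.2626]  S=[0.4226]  K=[0.6214]  nu=[1.2028]  x^+=[-0.3154]  P^+=[0.0994]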